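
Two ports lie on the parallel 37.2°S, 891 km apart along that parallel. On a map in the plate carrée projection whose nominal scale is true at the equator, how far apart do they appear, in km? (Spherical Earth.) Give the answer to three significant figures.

Plate carrée maps x = Rλ, y = Rφ. The meridian scale is h = 1 and the parallel scale is k = 1/cos φ = sec φ.
Along the parallel, k = sec 37.2° = 1/0.7965 = 1.255.
Map distance = 891 × 1.255 ≈ 1120 km.

1120 km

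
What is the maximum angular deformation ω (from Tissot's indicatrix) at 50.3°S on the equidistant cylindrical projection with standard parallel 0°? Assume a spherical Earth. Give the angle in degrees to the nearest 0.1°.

For the equirectangular projection with φ₀ = 0 (plate carrée), h = 1 along meridians and k = sec φ along parallels.
At 50.3°: h = 1.000, k = 1.566; principal scales a = 1.566, b = 1.000.
sin(ω/2) = (a − b)/(a + b) = 0.5655/2.566 = 0.2204, so ω = 2 arcsin(0.2204) ≈ 25.5°.

25.5°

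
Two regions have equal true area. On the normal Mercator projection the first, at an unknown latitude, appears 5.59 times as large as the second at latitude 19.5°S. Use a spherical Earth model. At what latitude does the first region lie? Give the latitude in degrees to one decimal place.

For equal true areas on Mercator, apparent areas scale as sec²φ, so the ratio is cos²φ₂ / cos²φ₁.
cos²φ₂ / cos²φ₁ = 5.59  ⇒  cos φ₁ = cos 19.5° / √5.59 = 0.9426/2.364 = 0.3987.
φ₁ = arccos(0.3987) ≈ 66.5°.

66.5°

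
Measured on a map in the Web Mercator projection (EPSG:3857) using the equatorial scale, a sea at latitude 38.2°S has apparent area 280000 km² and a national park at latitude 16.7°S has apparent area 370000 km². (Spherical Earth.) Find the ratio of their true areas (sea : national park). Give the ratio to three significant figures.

0.509

Mercator's areal exaggeration is sec²φ; hence true area = (apparent area) · cos²φ.
True area of sea: 280000 × cos²(38.2°) = 280000 × 0.6176 = 172900 km².
True area of national park: 370000 × cos²(16.7°) = 370000 × 0.9174 = 339400 km².
Ratio = 172900 / 339400 ≈ 0.509.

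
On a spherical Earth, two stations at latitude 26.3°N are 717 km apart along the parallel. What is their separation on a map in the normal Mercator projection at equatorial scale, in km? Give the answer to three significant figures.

800 km

The Mercator projection is conformal; its linear scale factor is the same in every direction and equals sec φ = 1/cos φ.
Along the parallel, k = sec 26.3° = 1/0.8965 = 1.115.
Map distance = 717 × 1.115 ≈ 800 km.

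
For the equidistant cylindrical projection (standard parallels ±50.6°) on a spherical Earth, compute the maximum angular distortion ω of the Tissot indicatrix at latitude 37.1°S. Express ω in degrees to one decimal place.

The equidistant cylindrical projection with φ₀ = 50.6° has h = 1 (meridians true) and k = cos φ₀ / cos φ along parallels.
At 37.1°: h = 1.000, k = 0.7958; principal scales a = 1.000, b = 0.7958.
sin(ω/2) = (a − b)/(a + b) = 0.2042/1.796 = 0.1137, so ω = 2 arcsin(0.1137) ≈ 13.1°.

13.1°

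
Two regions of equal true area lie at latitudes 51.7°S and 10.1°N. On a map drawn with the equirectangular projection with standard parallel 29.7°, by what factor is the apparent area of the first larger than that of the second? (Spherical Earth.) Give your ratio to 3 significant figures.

1.59

The equidistant cylindrical projection with φ₀ = 29.7° has h = 1 (meridians true) and k = cos φ₀ / cos φ along parallels.
Areal scale at 51.7°: h·k = 1.000 × 1.402 = 1.402.
Areal scale at 10.1°: h·k = 1.000 × 0.8823 = 0.8823.
Ratio = 1.402/0.8823 ≈ 1.59.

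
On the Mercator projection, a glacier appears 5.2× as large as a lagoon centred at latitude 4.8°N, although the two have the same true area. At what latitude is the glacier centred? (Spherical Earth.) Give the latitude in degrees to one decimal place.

64.1°

For equal true areas on Mercator, apparent areas scale as sec²φ, so the ratio is cos²φ₂ / cos²φ₁.
cos²φ₂ / cos²φ₁ = 5.2  ⇒  cos φ₁ = cos 4.8° / √5.2 = 0.9965/2.280 = 0.4370.
φ₁ = arccos(0.4370) ≈ 64.1°.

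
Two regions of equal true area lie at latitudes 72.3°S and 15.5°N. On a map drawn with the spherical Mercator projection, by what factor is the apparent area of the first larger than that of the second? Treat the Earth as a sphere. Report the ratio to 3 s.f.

Mercator is conformal with k = sec φ, so areal scale = k² = sec²φ.
At 72.3°: sec²(72.3°) = 1/0.3040² = 10.82.
At 15.5°: sec²(15.5°) = 1/0.9636² = 1.077.
Ratio = 10.82/1.077 = cos²(15.5°)/cos²(72.3°) ≈ 10.0.

10.0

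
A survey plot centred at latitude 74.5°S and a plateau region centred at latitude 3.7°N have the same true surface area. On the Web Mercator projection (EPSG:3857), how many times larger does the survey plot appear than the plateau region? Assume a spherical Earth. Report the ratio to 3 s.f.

13.9

On Mercator, area is exaggerated by sec²φ = 1/cos²φ.
At 74.5°: sec²(74.5°) = 1/0.2672² = 14.00.
At 3.7°: sec²(3.7°) = 1/0.9979² = 1.004.
Ratio = 14.00/1.004 = cos²(3.7°)/cos²(74.5°) ≈ 13.9.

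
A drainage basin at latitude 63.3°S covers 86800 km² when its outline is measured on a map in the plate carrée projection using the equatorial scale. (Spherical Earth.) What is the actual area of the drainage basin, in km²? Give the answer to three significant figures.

39000 km²

Plate carrée maps x = Rλ, y = Rφ. The meridian scale is h = 1 and the parallel scale is k = 1/cos φ = sec φ.
Areal scale = h·k = 1 × sec φ; at 63.3°, h = 1.000, k = 2.226, so h·k = 2.226.
True area = apparent / (areal scale) = 86800 / 2.226 ≈ 39000 km².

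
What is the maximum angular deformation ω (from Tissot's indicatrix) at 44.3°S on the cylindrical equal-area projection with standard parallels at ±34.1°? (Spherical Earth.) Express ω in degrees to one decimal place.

A cylindrical equal-area projection with standard parallel φ₀ has meridian scale h = cos φ / cos φ₀ and parallel scale k = cos φ₀ / cos φ (so areas are preserved, h·k = 1).
At 44.3°: h = 0.8643, k = 1.157; principal scales a = 1.157, b = 0.8643.
sin(ω/2) = (a − b)/(a + b) = 0.2927/2.021 = 0.1448, so ω = 2 arcsin(0.1448) ≈ 16.7°.

16.7°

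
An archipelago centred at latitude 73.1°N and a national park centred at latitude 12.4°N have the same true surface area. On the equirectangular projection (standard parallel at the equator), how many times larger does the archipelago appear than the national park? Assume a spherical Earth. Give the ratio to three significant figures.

For the equirectangular projection with φ₀ = 0 (plate carrée), h = 1 along meridians and k = sec φ along parallels.
Areal scale at 73.1°: h·k = 1.000 × 3.440 = 3.440.
Areal scale at 12.4°: h·k = 1.000 × 1.024 = 1.024.
Ratio = 3.440/1.024 ≈ 3.36.

3.36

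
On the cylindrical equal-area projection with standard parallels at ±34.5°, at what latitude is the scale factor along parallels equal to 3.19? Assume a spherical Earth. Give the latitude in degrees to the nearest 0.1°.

75.0°

Cylindrical equal-area (φ₀ = 34.5°): h = cos φ / cos 34.5° along meridians, k = cos 34.5° / cos φ along parallels; h·k = 1.
k = cos φ₀ / cos φ = 3.19  ⇒  cos φ = cos 34.5° / 3.19 = 0.2583.
φ = arccos(0.2583) ≈ 75.0°.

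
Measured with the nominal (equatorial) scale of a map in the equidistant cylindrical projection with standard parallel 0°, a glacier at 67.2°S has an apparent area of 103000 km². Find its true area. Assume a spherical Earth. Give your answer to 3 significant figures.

For the equirectangular projection with φ₀ = 0 (plate carrée), h = 1 along meridians and k = sec φ along parallels.
Areal scale = h·k = 1 × sec φ; at 67.2°, h = 1.000, k = 2.581, so h·k = 2.581.
True area = apparent / (areal scale) = 103000 / 2.581 ≈ 39900 km².

39900 km²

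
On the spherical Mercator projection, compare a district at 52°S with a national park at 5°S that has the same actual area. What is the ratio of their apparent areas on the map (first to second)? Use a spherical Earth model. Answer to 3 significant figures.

2.62

Mercator is conformal with k = sec φ, so areal scale = k² = sec²φ.
At 52°: sec²(52°) = 1/0.6157² = 2.638.
At 5°: sec²(5°) = 1/0.9962² = 1.008.
Ratio = 2.638/1.008 = cos²(5°)/cos²(52°) ≈ 2.62.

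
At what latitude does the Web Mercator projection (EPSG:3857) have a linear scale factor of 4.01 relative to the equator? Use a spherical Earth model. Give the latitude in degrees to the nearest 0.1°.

Mercator scale is k = sec φ = 1/cos φ.
1/cos φ = 4.01  ⇒  cos φ = 0.2494  ⇒  φ = arccos(0.2494) ≈ 75.6°.

75.6°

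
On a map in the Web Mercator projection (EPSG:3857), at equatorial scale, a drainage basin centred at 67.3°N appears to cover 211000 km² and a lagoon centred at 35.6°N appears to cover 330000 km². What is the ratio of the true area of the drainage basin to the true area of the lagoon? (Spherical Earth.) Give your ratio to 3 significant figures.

0.144

On Mercator the areal scale is sec²φ, so true area = apparent × cos²φ.
True area of drainage basin: 211000 × cos²(67.3°) = 211000 × 0.1489 = 31420 km².
True area of lagoon: 330000 × cos²(35.6°) = 330000 × 0.6611 = 218200 km².
Ratio = 31420 / 218200 ≈ 0.144.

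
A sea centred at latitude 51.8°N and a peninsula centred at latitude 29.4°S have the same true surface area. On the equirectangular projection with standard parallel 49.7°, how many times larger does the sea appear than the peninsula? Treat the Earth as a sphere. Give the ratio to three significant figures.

1.41

The equidistant cylindrical projection with φ₀ = 49.7° has h = 1 (meridians true) and k = cos φ₀ / cos φ along parallels.
Areal scale at 51.8°: h·k = 1.000 × 1.046 = 1.046.
Areal scale at 29.4°: h·k = 1.000 × 0.7424 = 0.7424.
Ratio = 1.046/0.7424 ≈ 1.41.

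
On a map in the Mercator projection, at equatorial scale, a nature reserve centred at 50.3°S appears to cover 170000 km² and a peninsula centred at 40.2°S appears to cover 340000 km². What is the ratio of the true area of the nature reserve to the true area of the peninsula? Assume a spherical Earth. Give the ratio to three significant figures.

Since Mercator area scale is 1/cos²φ, the true area equals the apparent area multiplied by cos²φ.
True area of nature reserve: 170000 × cos²(50.3°) = 170000 × 0.4080 = 69360 km².
True area of peninsula: 340000 × cos²(40.2°) = 340000 × 0.5834 = 198400 km².
Ratio = 69360 / 198400 ≈ 0.350.

0.350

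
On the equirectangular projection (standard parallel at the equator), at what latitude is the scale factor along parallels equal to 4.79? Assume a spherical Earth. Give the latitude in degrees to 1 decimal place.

Plate carrée: h = 1, k = sec φ along parallels.
sec φ = 4.79  ⇒  cos φ = 0.2088  ⇒  φ ≈ 77.9°.

77.9°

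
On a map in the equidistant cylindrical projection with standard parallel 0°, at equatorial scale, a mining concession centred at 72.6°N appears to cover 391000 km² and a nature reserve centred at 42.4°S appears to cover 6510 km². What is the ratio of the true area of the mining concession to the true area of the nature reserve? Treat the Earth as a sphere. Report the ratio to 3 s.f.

On the plate carrée, areal scale = h·k = 1 × sec φ, so true area = apparent × cos φ.
True area of mining concession: 391000 × cos(72.6°) = 391000 × 0.2990 = 116900 km².
True area of nature reserve: 6510 × cos(42.4°) = 6510 × 0.7385 = 4807 km².
Ratio = 116900 / 4807 ≈ 24.3.

24.3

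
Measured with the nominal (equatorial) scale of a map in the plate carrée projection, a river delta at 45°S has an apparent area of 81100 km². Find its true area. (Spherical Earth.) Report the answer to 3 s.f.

For the equirectangular projection with φ₀ = 0 (plate carrée), h = 1 along meridians and k = sec φ along parallels.
Areal scale = h·k = 1 × sec φ; at 45°, h = 1.000, k = 1.414, so h·k = 1.414.
True area = apparent / (areal scale) = 81100 / 1.414 ≈ 57300 km².

57300 km²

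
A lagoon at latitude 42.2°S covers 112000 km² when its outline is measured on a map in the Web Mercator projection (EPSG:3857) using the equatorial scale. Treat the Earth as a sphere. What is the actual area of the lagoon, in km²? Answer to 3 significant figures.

For Mercator, h = k = sec φ (a conformal cylindrical projection has a single point scale, 1/cos φ).
Areal scale = k² = sec²φ = 1/cos²(42.2°) = 1/0.7408² = 1.822.
True area = apparent / (areal scale) = 112000 / 1.822 ≈ 61500 km².

61500 km²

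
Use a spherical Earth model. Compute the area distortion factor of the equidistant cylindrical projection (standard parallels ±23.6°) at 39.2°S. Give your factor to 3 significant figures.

1.18

With standard parallel φ₀ = 23.6°, the equirectangular projection gives x = Rλ cos φ₀, y = Rφ, so h = 1 and k = cos 23.6° / cos φ.
Areal scale = h·k = 1 × cos φ₀ / cos φ; at 39.2°, h = 1.000, k = 1.182, so h·k = 1.182.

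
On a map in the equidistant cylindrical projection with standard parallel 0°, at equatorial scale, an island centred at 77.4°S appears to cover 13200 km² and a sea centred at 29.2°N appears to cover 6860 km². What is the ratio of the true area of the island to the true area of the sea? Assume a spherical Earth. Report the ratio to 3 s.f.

Plate carrée has h = 1 and k = sec φ, giving areal scale sec φ; true area = (apparent area) · cos φ.
True area of island: 13200 × cos(77.4°) = 13200 × 0.2181 = 2879 km².
True area of sea: 6860 × cos(29.2°) = 6860 × 0.8729 = 5988 km².
Ratio = 2879 / 5988 ≈ 0.481.

0.481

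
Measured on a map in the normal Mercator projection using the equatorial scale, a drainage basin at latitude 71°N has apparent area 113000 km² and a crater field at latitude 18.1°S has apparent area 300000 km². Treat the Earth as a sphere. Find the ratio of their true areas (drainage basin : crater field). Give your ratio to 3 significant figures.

0.0442

On Mercator the areal scale is sec²φ, so true area = apparent × cos²φ.
True area of drainage basin: 113000 × cos²(71°) = 113000 × 0.1060 = 11980 km².
True area of crater field: 300000 × cos²(18.1°) = 300000 × 0.9035 = 271000 km².
Ratio = 11980 / 271000 ≈ 0.0442.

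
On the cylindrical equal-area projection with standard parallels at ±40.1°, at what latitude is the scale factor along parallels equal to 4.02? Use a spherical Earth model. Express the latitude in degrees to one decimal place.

Cylindrical equal-area (φ₀ = 40.1°): h = cos φ / cos 40.1° along meridians, k = cos 40.1° / cos φ along parallels; h·k = 1.
k = cos φ₀ / cos φ = 4.02  ⇒  cos φ = cos 40.1° / 4.02 = 0.1903.
φ = arccos(0.1903) ≈ 79.0°.

79.0°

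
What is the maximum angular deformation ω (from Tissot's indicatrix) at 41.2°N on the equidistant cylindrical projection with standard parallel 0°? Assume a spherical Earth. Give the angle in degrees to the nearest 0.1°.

For the equirectangular projection with φ₀ = 0 (plate carrée), h = 1 along meridians and k = sec φ along parallels.
At 41.2°: h = 1.000, k = 1.329; principal scales a = 1.329, b = 1.000.
sin(ω/2) = (a − b)/(a + b) = 0.3291/2.329 = 0.1413, so ω = 2 arcsin(0.1413) ≈ 16.2°.

16.2°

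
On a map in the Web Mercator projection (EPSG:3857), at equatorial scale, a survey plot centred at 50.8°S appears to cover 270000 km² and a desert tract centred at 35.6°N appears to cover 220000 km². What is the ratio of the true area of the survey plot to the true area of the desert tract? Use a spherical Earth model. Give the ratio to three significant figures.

0.742

Mercator's areal exaggeration is sec²φ; hence true area = (apparent area) · cos²φ.
True area of survey plot: 270000 × cos²(50.8°) = 270000 × 0.3995 = 107900 km².
True area of desert tract: 220000 × cos²(35.6°) = 220000 × 0.6611 = 145400 km².
Ratio = 107900 / 145400 ≈ 0.742.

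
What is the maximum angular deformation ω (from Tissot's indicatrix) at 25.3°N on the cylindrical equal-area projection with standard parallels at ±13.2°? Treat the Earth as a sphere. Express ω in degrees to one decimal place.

For cylindrical equal-area with standard parallel φ₀, h = cos φ / cos φ₀ and k = cos φ₀ / cos φ, so h·k = 1.
At 25.3°: h = 0.9286, k = 1.077; principal scales a = 1.077, b = 0.9286.
sin(ω/2) = (a − b)/(a + b) = 0.1483/2.005 = 0.07392, so ω = 2 arcsin(0.07392) ≈ 8.5°.

8.5°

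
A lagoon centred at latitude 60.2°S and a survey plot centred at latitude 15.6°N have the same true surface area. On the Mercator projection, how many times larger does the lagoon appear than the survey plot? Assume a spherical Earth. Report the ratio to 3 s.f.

On Mercator, area is exaggerated by sec²φ = 1/cos²φ.
At 60.2°: sec²(60.2°) = 1/0.4970² = 4.049.
At 15.6°: sec²(15.6°) = 1/0.9632² = 1.078.
Ratio = 4.049/1.078 = cos²(15.6°)/cos²(60.2°) ≈ 3.76.

3.76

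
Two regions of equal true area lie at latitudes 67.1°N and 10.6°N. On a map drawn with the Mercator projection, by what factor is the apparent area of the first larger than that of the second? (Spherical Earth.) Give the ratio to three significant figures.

Mercator is conformal with k = sec φ, so areal scale = k² = sec²φ.
At 67.1°: sec²(67.1°) = 1/0.3891² = 6.604.
At 10.6°: sec²(10.6°) = 1/0.9829² = 1.035.
Ratio = 6.604/1.035 = cos²(10.6°)/cos²(67.1°) ≈ 6.38.

6.38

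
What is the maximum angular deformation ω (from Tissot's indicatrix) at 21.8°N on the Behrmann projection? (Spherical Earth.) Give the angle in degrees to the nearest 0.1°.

The Behrmann projection is cylindrical equal-area with φ₀ = 30°. A cylindrical equal-area projection with standard parallel φ₀ has meridian scale h = cos φ / cos φ₀ and parallel scale k = cos φ₀ / cos φ (so areas are preserved, h·k = 1).
At 21.8°: h = 1.072, k = 0.9327; principal scales a = 1.072, b = 0.9327.
sin(ω/2) = (a − b)/(a + b) = 0.1394/2.005 = 0.06953, so ω = 2 arcsin(0.06953) ≈ 8.0°.

8.0°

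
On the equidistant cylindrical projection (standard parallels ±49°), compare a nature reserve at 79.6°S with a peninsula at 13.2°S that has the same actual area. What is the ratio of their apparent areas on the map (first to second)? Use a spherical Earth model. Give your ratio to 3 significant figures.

In the equirectangular projection with standard parallel φ₀ = 49° (x = Rλ cos φ₀, y = Rφ), meridians are true-scale (h = 1) and the parallel scale is k = cos φ₀ / cos φ.
Areal scale at 79.6°: h·k = 1.000 × 3.634 = 3.634.
Areal scale at 13.2°: h·k = 1.000 × 0.6739 = 0.6739.
Ratio = 3.634/0.6739 ≈ 5.39.

5.39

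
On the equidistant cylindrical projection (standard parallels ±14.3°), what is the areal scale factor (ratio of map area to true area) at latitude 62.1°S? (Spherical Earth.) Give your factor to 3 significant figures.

In the equirectangular projection with standard parallel φ₀ = 14.3° (x = Rλ cos φ₀, y = Rφ), meridians are true-scale (h = 1) and the parallel scale is k = cos φ₀ / cos φ.
Areal scale = h·k = 1 × cos φ₀ / cos φ; at 62.1°, h = 1.000, k = 2.071, so h·k = 2.071.

2.07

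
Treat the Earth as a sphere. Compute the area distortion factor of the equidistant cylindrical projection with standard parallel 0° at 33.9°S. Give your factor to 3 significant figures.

Plate carrée maps x = Rλ, y = Rφ. The meridian scale is h = 1 and the parallel scale is k = 1/cos φ = sec φ.
Areal scale = h·k = 1 × sec φ; at 33.9°, h = 1.000, k = 1.205, so h·k = 1.205.

1.20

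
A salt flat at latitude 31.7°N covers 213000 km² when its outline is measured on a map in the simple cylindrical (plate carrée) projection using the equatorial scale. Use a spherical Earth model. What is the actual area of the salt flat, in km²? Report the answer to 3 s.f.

For the equirectangular projection with φ₀ = 0 (plate carrée), h = 1 along meridians and k = sec φ along parallels.
Areal scale = h·k = 1 × sec φ; at 31.7°, h = 1.000, k = 1.175, so h·k = 1.175.
True area = apparent / (areal scale) = 213000 / 1.175 ≈ 181000 km².

181000 km²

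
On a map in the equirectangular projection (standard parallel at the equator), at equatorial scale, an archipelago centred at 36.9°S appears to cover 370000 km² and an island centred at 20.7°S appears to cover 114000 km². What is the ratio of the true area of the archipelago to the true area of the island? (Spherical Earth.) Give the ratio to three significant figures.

2.77

Plate carrée has h = 1 and k = sec φ, giving areal scale sec φ; true area = (apparent area) · cos φ.
True area of archipelago: 370000 × cos(36.9°) = 370000 × 0.7997 = 295900 km².
True area of island: 114000 × cos(20.7°) = 114000 × 0.9354 = 106600 km².
Ratio = 295900 / 106600 ≈ 2.77.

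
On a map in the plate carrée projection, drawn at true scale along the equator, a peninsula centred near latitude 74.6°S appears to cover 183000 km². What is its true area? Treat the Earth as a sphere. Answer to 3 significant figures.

48600 km²

For the equirectangular projection with φ₀ = 0 (plate carrée), h = 1 along meridians and k = sec φ along parallels.
Areal scale = h·k = 1 × sec φ; at 74.6°, h = 1.000, k = 3.766, so h·k = 3.766.
True area = apparent / (areal scale) = 183000 / 3.766 ≈ 48600 km².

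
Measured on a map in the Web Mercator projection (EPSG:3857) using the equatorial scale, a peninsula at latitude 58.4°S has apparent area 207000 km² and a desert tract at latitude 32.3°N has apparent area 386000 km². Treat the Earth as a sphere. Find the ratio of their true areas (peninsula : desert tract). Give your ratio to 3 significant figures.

On Mercator the areal scale is sec²φ, so true area = apparent × cos²φ.
True area of peninsula: 207000 × cos²(58.4°) = 207000 × 0.2746 = 56830 km².
True area of desert tract: 386000 × cos²(32.3°) = 386000 × 0.7145 = 275800 km².
Ratio = 56830 / 275800 ≈ 0.206.

0.206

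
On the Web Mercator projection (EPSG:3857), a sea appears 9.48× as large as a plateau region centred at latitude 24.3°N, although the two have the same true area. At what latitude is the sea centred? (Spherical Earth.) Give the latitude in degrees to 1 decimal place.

72.8°

For equal true areas on Mercator, apparent areas scale as sec²φ, so the ratio is cos²φ₂ / cos²φ₁.
cos²φ₂ / cos²φ₁ = 9.48  ⇒  cos φ₁ = cos 24.3° / √9.48 = 0.9114/3.079 = 0.2960.
φ₁ = arccos(0.2960) ≈ 72.8°.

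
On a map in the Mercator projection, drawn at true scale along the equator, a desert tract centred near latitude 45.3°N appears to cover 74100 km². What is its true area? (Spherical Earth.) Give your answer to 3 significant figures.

36700 km²

The Mercator projection is conformal; its linear scale factor is the same in every direction and equals sec φ = 1/cos φ.
Areal scale = k² = sec²φ = 1/cos²(45.3°) = 1/0.7034² = 2.021.
True area = apparent / (areal scale) = 74100 / 2.021 ≈ 36700 km².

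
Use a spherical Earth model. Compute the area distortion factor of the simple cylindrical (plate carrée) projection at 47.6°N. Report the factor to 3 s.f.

1.48

For the equirectangular projection with φ₀ = 0 (plate carrée), h = 1 along meridians and k = sec φ along parallels.
Areal scale = h·k = 1 × sec φ; at 47.6°, h = 1.000, k = 1.483, so h·k = 1.483.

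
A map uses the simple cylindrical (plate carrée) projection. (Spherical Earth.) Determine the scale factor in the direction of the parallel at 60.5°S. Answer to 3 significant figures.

2.03

Plate carrée maps x = Rλ, y = Rφ. The meridian scale is h = 1 and the parallel scale is k = 1/cos φ = sec φ.
k = 1/cos 60.5° = 1/0.4924 = 2.031.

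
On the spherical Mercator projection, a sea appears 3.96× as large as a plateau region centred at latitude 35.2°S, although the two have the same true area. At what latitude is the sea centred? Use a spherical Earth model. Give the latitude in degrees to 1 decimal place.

65.8°

On Mercator, (apparent₁)/(apparent₂) = sec²φ₁ / sec²φ₂ when true areas are equal.
cos²φ₂ / cos²φ₁ = 3.96  ⇒  cos φ₁ = cos 35.2° / √3.96 = 0.8171/1.990 = 0.4106.
φ₁ = arccos(0.4106) ≈ 65.8°.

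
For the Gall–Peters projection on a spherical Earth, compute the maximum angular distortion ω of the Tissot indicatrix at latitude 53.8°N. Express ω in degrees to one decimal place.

Gall–Peters is a cylindrical equal-area projection with standard parallels at ±45°. Cylindrical equal-area (φ₀ = 45°): h = cos φ / cos 45° along meridians, k = cos 45° / cos φ along parallels; h·k = 1.
At 53.8°: h = 0.8352, k = 1.197; principal scales a = 1.197, b = 0.8352.
sin(ω/2) = (a − b)/(a + b) = 0.3620/2.032 = 0.1781, so ω = 2 arcsin(0.1781) ≈ 20.5°.

20.5°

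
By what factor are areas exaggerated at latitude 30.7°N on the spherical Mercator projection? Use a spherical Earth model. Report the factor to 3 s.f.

1.35

The Mercator projection is conformal; its linear scale factor is the same in every direction and equals sec φ = 1/cos φ.
Areal scale = k² = sec²φ = 1/cos²(30.7°) = 1/0.8599² = 1.353.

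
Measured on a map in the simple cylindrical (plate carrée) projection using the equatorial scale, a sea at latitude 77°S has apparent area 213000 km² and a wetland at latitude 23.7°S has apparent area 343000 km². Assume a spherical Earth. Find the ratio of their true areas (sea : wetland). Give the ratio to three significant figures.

On the plate carrée, areal scale = h·k = 1 × sec φ, so true area = apparent × cos φ.
True area of sea: 213000 × cos(77°) = 213000 × 0.2250 = 47910 km².
True area of wetland: 343000 × cos(23.7°) = 343000 × 0.9157 = 314100 km².
Ratio = 47910 / 314100 ≈ 0.153.

0.153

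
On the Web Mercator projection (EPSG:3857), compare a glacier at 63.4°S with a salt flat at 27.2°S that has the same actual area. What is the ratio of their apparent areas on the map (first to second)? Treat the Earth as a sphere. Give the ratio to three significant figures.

On Mercator, area is exaggerated by sec²φ = 1/cos²φ.
At 63.4°: sec²(63.4°) = 1/0.4478² = 4.988.
At 27.2°: sec²(27.2°) = 1/0.8894² = 1.264.
Ratio = 4.988/1.264 = cos²(27.2°)/cos²(63.4°) ≈ 3.95.

3.95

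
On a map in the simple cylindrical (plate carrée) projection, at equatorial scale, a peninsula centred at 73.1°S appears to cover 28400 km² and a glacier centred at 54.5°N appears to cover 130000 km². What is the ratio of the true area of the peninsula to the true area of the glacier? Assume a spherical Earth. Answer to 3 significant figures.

Plate carrée has h = 1 and k = sec φ, giving areal scale sec φ; true area = (apparent area) · cos φ.
True area of peninsula: 28400 × cos(73.1°) = 28400 × 0.2907 = 8256 km².
True area of glacier: 130000 × cos(54.5°) = 130000 × 0.5807 = 75490 km².
Ratio = 8256 / 75490 ≈ 0.109.

0.109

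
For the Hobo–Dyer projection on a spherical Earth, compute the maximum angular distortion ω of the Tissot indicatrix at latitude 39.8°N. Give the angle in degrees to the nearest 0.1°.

The Hobo–Dyer projection is cylindrical equal-area with φ₀ = 37.5°. A cylindrical equal-area projection with standard parallel φ₀ has meridian scale h = cos φ / cos φ₀ and parallel scale k = cos φ₀ / cos φ (so areas are preserved, h·k = 1).
At 39.8°: h = 0.9684, k = 1.033; principal scales a = 1.033, b = 0.9684.
sin(ω/2) = (a − b)/(a + b) = 0.06423/2.001 = 0.03210, so ω = 2 arcsin(0.03210) ≈ 3.7°.

3.7°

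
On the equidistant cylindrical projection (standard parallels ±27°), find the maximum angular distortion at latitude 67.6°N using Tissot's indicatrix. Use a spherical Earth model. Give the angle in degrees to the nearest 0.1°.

With standard parallel φ₀ = 27°, the equirectangular projection gives x = Rλ cos φ₀, y = Rφ, so h = 1 and k = cos 27° / cos φ.
At 67.6°: h = 1.000, k = 2.338; principal scales a = 2.338, b = 1.000.
sin(ω/2) = (a − b)/(a + b) = 1.338/3.338 = 0.4009, so ω = 2 arcsin(0.4009) ≈ 47.3°.

47.3°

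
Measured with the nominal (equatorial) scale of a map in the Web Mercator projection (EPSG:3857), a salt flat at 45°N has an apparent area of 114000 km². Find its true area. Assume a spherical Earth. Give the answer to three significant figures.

57000 km²

Mercator is conformal, so the point scale is isotropic: h = k = sec φ = 1/cos φ.
Areal scale = k² = sec²φ = 1/cos²(45°) = 1/0.7071² = 2.000.
True area = apparent / (areal scale) = 114000 / 2.000 ≈ 57000 km².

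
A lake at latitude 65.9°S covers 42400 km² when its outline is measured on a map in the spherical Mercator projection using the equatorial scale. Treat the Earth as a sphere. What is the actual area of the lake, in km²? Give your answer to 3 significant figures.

For Mercator, h = k = sec φ (a conformal cylindrical projection has a single point scale, 1/cos φ).
Areal scale = k² = sec²φ = 1/cos²(65.9°) = 1/0.4083² = 5.998.
True area = apparent / (areal scale) = 42400 / 5.998 ≈ 7070 km².

7070 km²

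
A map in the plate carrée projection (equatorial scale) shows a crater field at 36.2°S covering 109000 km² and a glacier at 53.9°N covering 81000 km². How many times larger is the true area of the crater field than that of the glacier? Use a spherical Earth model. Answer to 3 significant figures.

On the plate carrée, areal scale = h·k = 1 × sec φ, so true area = apparent × cos φ.
True area of crater field: 109000 × cos(36.2°) = 109000 × 0.8070 = 87960 km².
True area of glacier: 81000 × cos(53.9°) = 81000 × 0.5892 = 47720 km².
Ratio = 87960 / 47720 ≈ 1.84.

1.84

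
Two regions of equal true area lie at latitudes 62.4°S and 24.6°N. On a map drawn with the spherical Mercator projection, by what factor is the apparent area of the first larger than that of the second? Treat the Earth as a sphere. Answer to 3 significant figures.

3.85

On Mercator, area is exaggerated by sec²φ = 1/cos²φ.
At 62.4°: sec²(62.4°) = 1/0.4633² = 4.659.
At 24.6°: sec²(24.6°) = 1/0.9092² = 1.210.
Ratio = 4.659/1.210 = cos²(24.6°)/cos²(62.4°) ≈ 3.85.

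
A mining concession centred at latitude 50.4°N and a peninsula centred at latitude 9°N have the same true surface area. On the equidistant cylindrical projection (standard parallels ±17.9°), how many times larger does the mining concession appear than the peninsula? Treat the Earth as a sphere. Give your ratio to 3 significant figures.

1.55

In the equirectangular projection with standard parallel φ₀ = 17.9° (x = Rλ cos φ₀, y = Rφ), meridians are true-scale (h = 1) and the parallel scale is k = cos φ₀ / cos φ.
Areal scale at 50.4°: h·k = 1.000 × 1.493 = 1.493.
Areal scale at 9°: h·k = 1.000 × 0.9635 = 0.9635.
Ratio = 1.493/0.9635 ≈ 1.55.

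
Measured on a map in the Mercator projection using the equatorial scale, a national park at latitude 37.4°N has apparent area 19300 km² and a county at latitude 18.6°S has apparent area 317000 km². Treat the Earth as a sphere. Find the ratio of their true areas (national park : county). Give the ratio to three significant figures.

On Mercator the areal scale is sec²φ, so true area = apparent × cos²φ.
True area of national park: 19300 × cos²(37.4°) = 19300 × 0.6311 = 12180 km².
True area of county: 317000 × cos²(18.6°) = 317000 × 0.8983 = 284700 km².
Ratio = 12180 / 284700 ≈ 0.0428.

0.0428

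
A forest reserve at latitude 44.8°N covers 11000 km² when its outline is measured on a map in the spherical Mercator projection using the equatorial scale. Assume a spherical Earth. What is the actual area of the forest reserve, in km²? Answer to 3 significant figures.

5540 km²

Mercator is conformal, so the point scale is isotropic: h = k = sec φ = 1/cos φ.
Areal scale = k² = sec²φ = 1/cos²(44.8°) = 1/0.7096² = 1.986.
True area = apparent / (areal scale) = 11000 / 1.986 ≈ 5540 km².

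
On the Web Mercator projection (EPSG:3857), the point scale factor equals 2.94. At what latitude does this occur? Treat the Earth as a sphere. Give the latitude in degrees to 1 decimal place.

Mercator scale is k = sec φ = 1/cos φ.
1/cos φ = 2.94  ⇒  cos φ = 0.3401  ⇒  φ = arccos(0.3401) ≈ 70.1°.

70.1°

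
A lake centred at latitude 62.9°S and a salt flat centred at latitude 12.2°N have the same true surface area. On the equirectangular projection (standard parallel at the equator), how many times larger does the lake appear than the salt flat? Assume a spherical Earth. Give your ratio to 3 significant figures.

For the equirectangular projection with φ₀ = 0 (plate carrée), h = 1 along meridians and k = sec φ along parallels.
Areal scale at 62.9°: h·k = 1.000 × 2.195 = 2.195.
Areal scale at 12.2°: h·k = 1.000 × 1.023 = 1.023.
Ratio = 2.195/1.023 ≈ 2.15.

2.15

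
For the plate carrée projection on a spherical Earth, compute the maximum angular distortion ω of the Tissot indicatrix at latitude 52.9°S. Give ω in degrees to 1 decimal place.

28.7°

For the equirectangular projection with φ₀ = 0 (plate carrée), h = 1 along meridians and k = sec φ along parallels.
At 52.9°: h = 1.000, k = 1.658; principal scales a = 1.658, b = 1.000.
sin(ω/2) = (a − b)/(a + b) = 0.6578/2.658 = 0.2475, so ω = 2 arcsin(0.2475) ≈ 28.7°.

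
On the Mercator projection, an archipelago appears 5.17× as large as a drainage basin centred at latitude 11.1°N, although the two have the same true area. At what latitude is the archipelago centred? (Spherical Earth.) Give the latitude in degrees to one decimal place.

For equal true areas on Mercator, apparent areas scale as sec²φ, so the ratio is cos²φ₂ / cos²φ₁.
cos²φ₂ / cos²φ₁ = 5.17  ⇒  cos φ₁ = cos 11.1° / √5.17 = 0.9813/2.274 = 0.4316.
φ₁ = arccos(0.4316) ≈ 64.4°.

64.4°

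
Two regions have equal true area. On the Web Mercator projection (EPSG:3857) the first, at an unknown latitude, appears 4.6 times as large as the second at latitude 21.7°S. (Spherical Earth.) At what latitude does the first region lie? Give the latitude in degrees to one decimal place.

64.3°

Mercator areal scale is sec²φ, so apparent-area ratio = sec²φ₁ / sec²φ₂ = cos²φ₂ / cos²φ₁.
cos²φ₂ / cos²φ₁ = 4.6  ⇒  cos φ₁ = cos 21.7° / √4.6 = 0.9291/2.145 = 0.4332.
φ₁ = arccos(0.4332) ≈ 64.3°.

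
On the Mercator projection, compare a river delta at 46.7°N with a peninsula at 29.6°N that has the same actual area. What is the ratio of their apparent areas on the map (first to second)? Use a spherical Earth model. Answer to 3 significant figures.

1.61

Mercator areal scale is sec²φ.
At 46.7°: sec²(46.7°) = 1/0.6858² = 2.126.
At 29.6°: sec²(29.6°) = 1/0.8695² = 1.323.
Ratio = 2.126/1.323 = cos²(29.6°)/cos²(46.7°) ≈ 1.61.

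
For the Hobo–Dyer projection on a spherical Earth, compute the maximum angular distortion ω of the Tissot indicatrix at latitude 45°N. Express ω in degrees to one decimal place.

13.2°

Hobo–Dyer is a cylindrical equal-area projection with standard parallels at ±37.5°. Cylindrical equal-area (φ₀ = 37.5°): h = cos φ / cos 37.5° along meridians, k = cos 37.5° / cos φ along parallels; h·k = 1.
At 45°: h = 0.8913, k = 1.122; principal scales a = 1.122, b = 0.8913.
sin(ω/2) = (a − b)/(a + b) = 0.2307/2.013 = 0.1146, so ω = 2 arcsin(0.1146) ≈ 13.2°.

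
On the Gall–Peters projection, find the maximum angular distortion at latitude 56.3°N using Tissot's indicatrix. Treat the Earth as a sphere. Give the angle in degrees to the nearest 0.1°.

27.5°

Gall–Peters is a cylindrical equal-area projection with standard parallels at ±45°. For cylindrical equal-area with standard parallel φ₀, h = cos φ / cos φ₀ and k = cos φ₀ / cos φ, so h·k = 1.
At 56.3°: h = 0.7847, k = 1.274; principal scales a = 1.274, b = 0.7847.
sin(ω/2) = (a − b)/(a + b) = 0.4898/2.059 = 0.2378, so ω = 2 arcsin(0.2378) ≈ 27.5°.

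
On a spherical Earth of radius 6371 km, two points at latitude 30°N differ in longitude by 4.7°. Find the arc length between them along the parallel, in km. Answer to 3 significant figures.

Arc length along a parallel = R cos φ · Δλ (with Δλ in radians).
= 6371 × cos 30° × (4.7° × π/180) = 6371 × 0.8660 × 0.08203 ≈ 453 km.

453 km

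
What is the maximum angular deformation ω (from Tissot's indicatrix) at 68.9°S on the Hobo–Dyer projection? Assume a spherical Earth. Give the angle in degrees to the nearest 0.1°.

82.4°

The Hobo–Dyer projection is cylindrical equal-area with φ₀ = 37.5°. For cylindrical equal-area with standard parallel φ₀, h = cos φ / cos φ₀ and k = cos φ₀ / cos φ, so h·k = 1.
At 68.9°: h = 0.4538, k = 2.204; principal scales a = 2.204, b = 0.4538.
sin(ω/2) = (a − b)/(a + b) = 1.750/2.658 = 0.6585, so ω = 2 arcsin(0.6585) ≈ 82.4°.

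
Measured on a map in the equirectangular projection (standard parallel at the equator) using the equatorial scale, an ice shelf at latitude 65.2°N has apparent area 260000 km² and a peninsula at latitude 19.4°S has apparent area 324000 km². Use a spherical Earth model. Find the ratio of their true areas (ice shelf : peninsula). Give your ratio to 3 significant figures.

On the plate carrée, areal scale = h·k = 1 × sec φ, so true area = apparent × cos φ.
True area of ice shelf: 260000 × cos(65.2°) = 260000 × 0.4195 = 109100 km².
True area of peninsula: 324000 × cos(19.4°) = 324000 × 0.9432 = 305600 km².
Ratio = 109100 / 305600 ≈ 0.357.

0.357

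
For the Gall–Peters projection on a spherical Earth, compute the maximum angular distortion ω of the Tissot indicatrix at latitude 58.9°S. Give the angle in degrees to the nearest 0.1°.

The Gall–Peters projection is cylindrical equal-area with φ₀ = 45°. For cylindrical equal-area with standard parallel φ₀, h = cos φ / cos φ₀ and k = cos φ₀ / cos φ, so h·k = 1.
At 58.9°: h = 0.7305, k = 1.369; principal scales a = 1.369, b = 0.7305.
sin(ω/2) = (a − b)/(a + b) = 0.6385/2.099 = 0.3041, so ω = 2 arcsin(0.3041) ≈ 35.4°.

35.4°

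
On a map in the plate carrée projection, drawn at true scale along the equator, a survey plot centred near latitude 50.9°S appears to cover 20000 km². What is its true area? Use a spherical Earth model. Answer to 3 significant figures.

12600 km²

For the equirectangular projection with φ₀ = 0 (plate carrée), h = 1 along meridians and k = sec φ along parallels.
Areal scale = h·k = 1 × sec φ; at 50.9°, h = 1.000, k = 1.586, so h·k = 1.586.
True area = apparent / (areal scale) = 20000 / 1.586 ≈ 12600 km².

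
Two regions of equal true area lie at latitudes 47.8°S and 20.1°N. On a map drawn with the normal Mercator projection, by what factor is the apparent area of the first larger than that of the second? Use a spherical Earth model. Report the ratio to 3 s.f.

Mercator is conformal with k = sec φ, so areal scale = k² = sec²φ.
At 47.8°: sec²(47.8°) = 1/0.6717² = 2.216.
At 20.1°: sec²(20.1°) = 1/0.9391² = 1.134.
Ratio = 2.216/1.134 = cos²(20.1°)/cos²(47.8°) ≈ 1.95.

1.95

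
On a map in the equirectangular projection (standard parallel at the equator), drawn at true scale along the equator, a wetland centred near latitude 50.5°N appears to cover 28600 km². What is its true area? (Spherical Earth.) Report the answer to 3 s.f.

18200 km²

Plate carrée maps x = Rλ, y = Rφ. The meridian scale is h = 1 and the parallel scale is k = 1/cos φ = sec φ.
Areal scale = h·k = 1 × sec φ; at 50.5°, h = 1.000, k = 1.572, so h·k = 1.572.
True area = apparent / (areal scale) = 28600 / 1.572 ≈ 18200 km².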